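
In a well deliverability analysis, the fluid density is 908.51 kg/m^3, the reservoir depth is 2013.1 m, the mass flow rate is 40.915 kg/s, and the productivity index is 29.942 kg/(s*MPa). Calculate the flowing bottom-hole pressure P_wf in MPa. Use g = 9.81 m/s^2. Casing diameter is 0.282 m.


Step 1: P_i = rho*g*h/1e6 = 908.51*9.81*2013.1/1e6 = 17.94172 MPa
Step 2: P_wf = P_i - mdot/PI = 17.94172 - 40.915/29.942 = 16.575 MPa
P_wf = 16.575 MPa


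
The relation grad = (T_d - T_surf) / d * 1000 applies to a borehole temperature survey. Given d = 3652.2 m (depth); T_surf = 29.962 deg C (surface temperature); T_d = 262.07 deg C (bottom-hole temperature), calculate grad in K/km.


grad = (T_d - T_surf) / d * 1000
grad = (262.07 - 29.962) / 3652.2 * 1000
grad = 63.55293 deg C/km
Convert: 63.55293 deg C/km * 1.0 = 63.553 K/km
grad = 63.553 K/km


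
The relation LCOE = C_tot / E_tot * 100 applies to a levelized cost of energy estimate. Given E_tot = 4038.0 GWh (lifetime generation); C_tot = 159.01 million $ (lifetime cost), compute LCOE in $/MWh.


LCOE = C_tot / E_tot * 100
LCOE = 159.01 / 4038.0 * 100
LCOE = 3.937841 cents/kWh
Convert: 3.937841 cents/kWh * 10.0 = 39.378 $/MWh
LCOE = 39.378 $/MWh


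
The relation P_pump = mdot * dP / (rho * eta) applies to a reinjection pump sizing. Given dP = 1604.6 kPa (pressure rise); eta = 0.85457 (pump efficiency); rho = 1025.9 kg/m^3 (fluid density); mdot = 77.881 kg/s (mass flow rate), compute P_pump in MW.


P_pump = mdot * dP / (rho * eta)
P_pump = 77.881 * 1604.6 / (1025.9 * 0.85457)
P_pump = 142.5429 kW
Convert: 142.5429 kW * 0.001 = 0.14254 MW
P_pump = 0.14254 MW


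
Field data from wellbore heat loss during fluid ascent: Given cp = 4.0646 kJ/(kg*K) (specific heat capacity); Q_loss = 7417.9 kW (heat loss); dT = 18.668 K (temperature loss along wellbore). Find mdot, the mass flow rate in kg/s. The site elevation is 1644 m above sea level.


mdot = Q_loss / (cp * dT)
mdot = 7417.9 / (4.0646 * 18.668)
mdot = 97.761 kg/s


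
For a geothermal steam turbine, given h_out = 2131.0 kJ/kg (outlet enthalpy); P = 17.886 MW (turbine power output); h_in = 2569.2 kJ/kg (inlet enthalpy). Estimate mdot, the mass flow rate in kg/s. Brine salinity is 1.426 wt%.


mdot = P * 1000 / (h_in - h_out)
mdot = 17.886 * 1000 / (2569.2 - 2131.0)
mdot = 40.817 kg/s


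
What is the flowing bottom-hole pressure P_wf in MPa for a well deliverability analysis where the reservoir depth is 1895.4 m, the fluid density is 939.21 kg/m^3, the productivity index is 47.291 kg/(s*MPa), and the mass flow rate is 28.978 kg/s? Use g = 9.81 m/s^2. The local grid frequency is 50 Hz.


Step 1: P_i = rho*g*h/1e6 = 939.21*9.81*1895.4/1e6 = 17.46355 MPa
Step 2: P_wf = P_i - mdot/PI = 17.46355 - 28.978/47.291 = 16.851 MPa
P_wf = 16.851 MPa


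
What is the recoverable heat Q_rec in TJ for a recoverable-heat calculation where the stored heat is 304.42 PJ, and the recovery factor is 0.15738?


Q_rec = Q_s * RF
Q_rec = 304.42 * 0.15738
Q_rec = 47.90962 PJ
Convert: 47.90962 PJ * 1000.0 = 47910 TJ
Q_rec = 47910 TJ


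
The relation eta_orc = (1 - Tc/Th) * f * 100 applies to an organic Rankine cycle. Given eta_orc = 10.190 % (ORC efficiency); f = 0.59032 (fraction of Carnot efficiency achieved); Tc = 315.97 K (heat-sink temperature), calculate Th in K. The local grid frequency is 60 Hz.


Th = Tc / (1 - (eta_orc/100)/f)
Th = 315.97 / (1 - (10.190/100)/0.59032)
Th = 381.89 K


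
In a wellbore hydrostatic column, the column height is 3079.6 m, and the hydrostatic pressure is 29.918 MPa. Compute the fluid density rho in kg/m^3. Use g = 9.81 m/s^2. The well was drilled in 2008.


rho = P * 1e6 / (g * h)
rho = 29.918 * 1e6 / (9.81 * 3079.6)
rho = 990.31 kg/m^3


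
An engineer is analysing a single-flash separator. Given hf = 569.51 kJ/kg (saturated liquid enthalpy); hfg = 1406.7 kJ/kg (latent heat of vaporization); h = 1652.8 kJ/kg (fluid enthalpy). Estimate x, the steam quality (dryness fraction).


x = (h - hf) / hfg
x = (1652.8 - 569.51) / 1406.7
x = 0.77009


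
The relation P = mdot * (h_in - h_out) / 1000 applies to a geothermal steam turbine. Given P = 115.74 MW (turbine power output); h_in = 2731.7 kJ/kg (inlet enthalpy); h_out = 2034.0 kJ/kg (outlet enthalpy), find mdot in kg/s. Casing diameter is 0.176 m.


mdot = P * 1000 / (h_in - h_out)
mdot = 115.74 * 1000 / (2731.7 - 2034.0)
mdot = 165.89 kg/s


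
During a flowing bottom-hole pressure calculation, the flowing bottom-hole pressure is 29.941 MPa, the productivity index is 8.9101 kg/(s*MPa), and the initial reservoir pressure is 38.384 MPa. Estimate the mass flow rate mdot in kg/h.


mdot = (P_i - P_wf) * PI
mdot = (38.384 - 29.941) * 8.9101
mdot = 75.22797 kg/s
Convert: 75.22797 kg/s * 3600.0 = 2.7082e+05 kg/h
mdot = 2.7082e+05 kg/h


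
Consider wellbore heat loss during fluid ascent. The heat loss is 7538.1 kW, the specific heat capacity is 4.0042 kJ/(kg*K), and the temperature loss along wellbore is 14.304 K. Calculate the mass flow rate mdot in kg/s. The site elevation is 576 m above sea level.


mdot = Q_loss / (cp * dT)
mdot = 7538.1 / (4.0042 * 14.304)
mdot = 131.61 kg/s


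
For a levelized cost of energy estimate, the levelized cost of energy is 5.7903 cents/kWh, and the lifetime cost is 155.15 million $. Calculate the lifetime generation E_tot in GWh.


E_tot = C_tot / LCOE * 100
E_tot = 155.15 / 5.7903 * 100
E_tot = 2679.5 GWh


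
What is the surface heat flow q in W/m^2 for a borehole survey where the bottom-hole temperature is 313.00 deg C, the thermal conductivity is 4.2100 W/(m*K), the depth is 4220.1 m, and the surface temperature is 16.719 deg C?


Step 1: grad = (T_d - T_surf)/d * 1000 = (313.0 - 16.719)/4220.1 * 1000 = 70.20710 deg C/km
Step 2: q = k * grad / 1000 = 4.21 * 70.20710 / 1000 = 0.29557 W/m^2
q = 0.29557 W/m^2


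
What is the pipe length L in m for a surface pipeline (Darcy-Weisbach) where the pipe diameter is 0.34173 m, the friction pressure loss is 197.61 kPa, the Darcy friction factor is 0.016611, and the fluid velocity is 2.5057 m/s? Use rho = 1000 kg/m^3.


L = dP*1000*D / (f*rho*vel^2/2)
L = 197.61*1000*0.34173 / (0.016611*1000*2.5057^2/2)
L = 1295.0 m


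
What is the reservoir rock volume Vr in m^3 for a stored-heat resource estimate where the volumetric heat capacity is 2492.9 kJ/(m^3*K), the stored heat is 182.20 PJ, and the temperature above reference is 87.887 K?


Vr = Q_s * 1e12 / (rhoc * dT)
Vr = 182.20 * 1e12 / (2492.9 * 87.887)
Vr = 8.3161e+08 m^3


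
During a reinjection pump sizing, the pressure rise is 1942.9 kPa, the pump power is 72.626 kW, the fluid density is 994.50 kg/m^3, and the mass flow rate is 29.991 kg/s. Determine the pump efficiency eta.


eta = mdot * dP / (rho * P_pump)
eta = 29.991 * 1942.9 / (994.50 * 72.626)
eta = 0.80676


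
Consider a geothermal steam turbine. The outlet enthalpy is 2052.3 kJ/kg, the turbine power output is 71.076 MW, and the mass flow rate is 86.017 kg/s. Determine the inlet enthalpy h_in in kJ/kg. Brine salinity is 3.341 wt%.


h_in = h_out + P * 1000 / mdot
h_in = 2052.3 + 71.076 * 1000 / 86.017
h_in = 2878.6 kJ/kg


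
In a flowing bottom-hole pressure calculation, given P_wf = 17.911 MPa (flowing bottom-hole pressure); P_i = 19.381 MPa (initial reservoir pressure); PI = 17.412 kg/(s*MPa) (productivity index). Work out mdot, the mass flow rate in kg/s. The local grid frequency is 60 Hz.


mdot = (P_i - P_wf) * PI
mdot = (19.381 - 17.911) * 17.412
mdot = 25.596 kg/s


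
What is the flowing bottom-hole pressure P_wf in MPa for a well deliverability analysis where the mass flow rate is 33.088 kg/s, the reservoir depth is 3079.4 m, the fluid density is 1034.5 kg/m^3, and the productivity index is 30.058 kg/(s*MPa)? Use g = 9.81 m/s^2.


Step 1: P_i = rho*g*h/1e6 = 1034.5*9.81*3079.4/1e6 = 31.25112 MPa
Step 2: P_wf = P_i - mdot/PI = 31.25112 - 33.088/30.058 = 30.150 MPa
P_wf = 30.150 MPa


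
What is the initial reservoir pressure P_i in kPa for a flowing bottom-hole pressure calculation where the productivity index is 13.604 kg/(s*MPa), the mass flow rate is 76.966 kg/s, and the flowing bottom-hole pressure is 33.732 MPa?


P_i = P_wf + mdot / PI
P_i = 33.732 + 76.966 / 13.604
P_i = 39.38960 MPa
Convert: 39.38960 MPa * 1000.0 = 39390 kPa
P_i = 39390 kPa


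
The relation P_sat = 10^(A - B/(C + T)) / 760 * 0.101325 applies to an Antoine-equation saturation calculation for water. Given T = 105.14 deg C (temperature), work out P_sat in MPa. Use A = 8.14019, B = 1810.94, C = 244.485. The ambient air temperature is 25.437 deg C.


P_sat = 10^(A - B/(C + T)) / 760 * 0.101325
P_sat = 10^(8.14019 - 1810.94/(244.485 + 105.14)) / 760 * 0.101325
P_sat = 0.12174 MPa


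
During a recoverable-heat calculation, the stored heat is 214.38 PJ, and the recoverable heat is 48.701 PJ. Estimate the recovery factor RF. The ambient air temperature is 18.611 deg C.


RF = Q_rec / Q_s
RF = 48.701 / 214.38
RF = 0.22717


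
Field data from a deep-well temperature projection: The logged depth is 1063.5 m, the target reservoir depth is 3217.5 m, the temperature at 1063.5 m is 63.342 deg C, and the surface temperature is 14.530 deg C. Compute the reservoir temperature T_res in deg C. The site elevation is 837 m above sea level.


Step 1: grad = (T_d1 - T_surf)/d1 * 1000 = (63.342 - 14.53)/1063.5 * 1000 = 45.89751 deg C/km
Step 2: T_res = T_surf + grad*d2/1000 = 14.53 + 45.89751*3217.5/1000 = 162.21 deg C
T_res = 162.21 deg C


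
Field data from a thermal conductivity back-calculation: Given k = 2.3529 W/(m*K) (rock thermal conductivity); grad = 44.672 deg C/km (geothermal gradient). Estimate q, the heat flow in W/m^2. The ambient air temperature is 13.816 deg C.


q = k * grad / 1000
q = 2.3529 * 44.672 / 1000
q = 0.10511 W/m^2


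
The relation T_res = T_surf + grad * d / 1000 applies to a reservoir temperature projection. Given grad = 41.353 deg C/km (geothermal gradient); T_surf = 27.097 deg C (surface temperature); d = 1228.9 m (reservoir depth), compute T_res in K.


T_res = T_surf + grad * d / 1000
T_res = 27.097 + 41.353 * 1228.9 / 1000
T_res = 77.91570 deg C
Convert to K: 77.91570 + 273.15 = 351.07 K
T_res = 351.07 K


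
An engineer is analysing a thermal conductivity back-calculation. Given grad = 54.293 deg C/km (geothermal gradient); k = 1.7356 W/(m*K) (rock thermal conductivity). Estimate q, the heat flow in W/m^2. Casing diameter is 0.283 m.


q = k * grad / 1000
q = 1.7356 * 54.293 / 1000
q = 0.094231 W/m^2


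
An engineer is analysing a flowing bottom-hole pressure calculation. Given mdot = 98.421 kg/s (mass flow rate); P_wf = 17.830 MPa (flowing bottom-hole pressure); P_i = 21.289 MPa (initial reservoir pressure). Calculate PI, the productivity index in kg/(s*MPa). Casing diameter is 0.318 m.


PI = mdot / (P_i - P_wf)
PI = 98.421 / (21.289 - 17.830)
PI = 28.454 kg/(s*MPa)


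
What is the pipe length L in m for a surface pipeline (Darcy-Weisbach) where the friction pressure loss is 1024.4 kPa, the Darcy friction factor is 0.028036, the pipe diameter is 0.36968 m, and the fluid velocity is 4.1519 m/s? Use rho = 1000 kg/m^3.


L = dP*1000*D / (f*rho*vel^2/2)
L = 1024.4*1000*0.36968 / (0.028036*1000*4.1519^2/2)
L = 1567.2 m


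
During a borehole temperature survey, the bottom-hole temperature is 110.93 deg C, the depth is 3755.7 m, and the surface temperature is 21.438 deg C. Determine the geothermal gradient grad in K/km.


grad = (T_d - T_surf) / d * 1000
grad = (110.93 - 21.438) / 3755.7 * 1000
grad = 23.82831 deg C/km
Convert: 23.82831 deg C/km * 1.0 = 23.828 K/km
grad = 23.828 K/km


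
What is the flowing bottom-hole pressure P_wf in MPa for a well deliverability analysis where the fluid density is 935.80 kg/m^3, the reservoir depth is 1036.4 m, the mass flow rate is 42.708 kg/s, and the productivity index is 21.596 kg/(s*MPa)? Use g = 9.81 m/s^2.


Step 1: P_i = rho*g*h/1e6 = 935.8*9.81*1036.4/1e6 = 9.514357 MPa
Step 2: P_wf = P_i - mdot/PI = 9.514357 - 42.708/21.596 = 7.5368 MPa
P_wf = 7.5368 MPa


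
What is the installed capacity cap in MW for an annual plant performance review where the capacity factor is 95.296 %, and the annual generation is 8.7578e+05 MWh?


cap = E_a / (CF/100 * 8760)
cap = 8.7578e+05 / (95.296/100 * 8760)
cap = 104.91 MW


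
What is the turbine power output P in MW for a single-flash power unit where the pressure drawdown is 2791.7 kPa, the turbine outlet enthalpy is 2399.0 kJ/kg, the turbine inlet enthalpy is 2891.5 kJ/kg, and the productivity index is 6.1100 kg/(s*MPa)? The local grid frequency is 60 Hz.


Step 1: mdot = PI * dP / 1000 = 6.11 * 2791.7 / 1000 = 17.05729 kg/s
Step 2: P = mdot*(h_in - h_out)/1000 = 17.05729*(2891.5 - 2399.0)/1000 = 8.4007 MW
P = 8.4007 MW


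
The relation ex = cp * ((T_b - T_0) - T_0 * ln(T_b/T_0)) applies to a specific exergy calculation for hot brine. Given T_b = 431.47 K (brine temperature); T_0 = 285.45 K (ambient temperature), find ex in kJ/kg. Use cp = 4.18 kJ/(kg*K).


ex = cp * ((T_b - T_0) - T_0 * ln(T_b/T_0))
ex = 4.18 * ((431.47 - 285.45) - 285.45 * ln(431.47/285.45))
ex = 117.42 kJ/kg


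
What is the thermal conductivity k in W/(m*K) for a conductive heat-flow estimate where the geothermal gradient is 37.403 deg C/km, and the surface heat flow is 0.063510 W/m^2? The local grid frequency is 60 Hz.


k = q * 1000 / grad
k = 0.063510 * 1000 / 37.403
k = 1.6980 W/(m*K)


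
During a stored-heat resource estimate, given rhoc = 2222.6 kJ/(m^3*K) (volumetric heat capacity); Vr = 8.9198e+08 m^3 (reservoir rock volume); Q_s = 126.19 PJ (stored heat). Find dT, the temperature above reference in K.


dT = Q_s * 1e12 / (Vr * rhoc)
dT = 126.19 * 1e12 / (8.9198e+08 * 2222.6)
dT = 63.651 K


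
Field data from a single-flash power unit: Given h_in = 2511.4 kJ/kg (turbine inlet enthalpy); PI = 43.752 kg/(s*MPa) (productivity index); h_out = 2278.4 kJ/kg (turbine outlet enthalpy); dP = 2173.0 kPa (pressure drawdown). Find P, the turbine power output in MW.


Step 1: mdot = PI * dP / 1000 = 43.752 * 2173.0 / 1000 = 95.07310 kg/s
Step 2: P = mdot*(h_in - h_out)/1000 = 95.07310*(2511.4 - 2278.4)/1000 = 22.152 MW
P = 22.152 MW


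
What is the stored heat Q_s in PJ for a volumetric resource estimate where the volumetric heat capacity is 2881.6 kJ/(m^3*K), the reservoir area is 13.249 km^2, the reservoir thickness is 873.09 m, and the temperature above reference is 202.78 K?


Step 1: Vr = A*1e6*hr = 13.249*1e6*873.09 = 1.156757e+10 m^3
Step 2: Q_s = Vr*rhoc*dT/1e12 = 1.156757e+10*2881.6*202.78/1e12 = 6759.3 PJ
Q_s = 6759.3 PJ


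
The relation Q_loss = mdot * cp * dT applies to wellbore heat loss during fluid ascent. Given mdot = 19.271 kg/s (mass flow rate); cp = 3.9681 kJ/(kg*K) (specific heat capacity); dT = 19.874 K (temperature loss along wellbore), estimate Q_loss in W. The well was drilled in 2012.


Q_loss = mdot * cp * dT
Q_loss = 19.271 * 3.9681 * 19.874
Q_loss = 1519.750 kW
Convert: 1519.750 kW * 1000.0 = 1.5198e+06 W
Q_loss = 1.5198e+06 W


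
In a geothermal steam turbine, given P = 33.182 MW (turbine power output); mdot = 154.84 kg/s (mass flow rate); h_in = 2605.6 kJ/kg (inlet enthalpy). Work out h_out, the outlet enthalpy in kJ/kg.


h_out = h_in - P * 1000 / mdot
h_out = 2605.6 - 33.182 * 1000 / 154.84
h_out = 2391.3 kJ/kg


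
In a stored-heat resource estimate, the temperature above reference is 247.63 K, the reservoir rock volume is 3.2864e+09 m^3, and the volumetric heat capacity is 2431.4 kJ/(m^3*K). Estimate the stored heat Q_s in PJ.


Q_s = Vr * rhoc * dT / 1e12
Q_s = 3.2864e+09 * 2431.4 * 247.63 / 1e12
Q_s = 1978.7 PJ


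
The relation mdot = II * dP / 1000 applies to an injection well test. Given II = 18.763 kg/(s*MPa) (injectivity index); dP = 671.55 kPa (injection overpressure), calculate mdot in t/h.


mdot = II * dP / 1000
mdot = 18.763 * 671.55 / 1000
mdot = 12.60029 kg/s
Convert: 12.60029 kg/s * 3.6 = 45.361 t/h
mdot = 45.361 t/h


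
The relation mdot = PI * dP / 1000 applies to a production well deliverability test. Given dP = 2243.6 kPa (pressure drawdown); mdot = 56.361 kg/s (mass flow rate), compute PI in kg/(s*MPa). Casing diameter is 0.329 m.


PI = mdot * 1000 / dP
PI = 56.361 * 1000 / 2243.6
PI = 25.121 kg/(s*MPa)


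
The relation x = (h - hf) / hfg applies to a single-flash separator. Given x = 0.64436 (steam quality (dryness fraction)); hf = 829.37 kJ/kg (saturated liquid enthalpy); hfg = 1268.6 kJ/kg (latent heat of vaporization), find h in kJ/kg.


h = hf + x * hfg
h = 829.37 + 0.64436 * 1268.6
h = 1646.8 kJ/kg


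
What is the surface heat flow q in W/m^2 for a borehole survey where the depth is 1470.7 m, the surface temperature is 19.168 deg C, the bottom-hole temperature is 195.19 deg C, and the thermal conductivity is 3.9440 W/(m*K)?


Step 1: grad = (T_d - T_surf)/d * 1000 = (195.19 - 19.168)/1470.7 * 1000 = 119.6859 deg C/km
Step 2: q = k * grad / 1000 = 3.944 * 119.6859 / 1000 = 0.47204 W/m^2
q = 0.47204 W/m^2


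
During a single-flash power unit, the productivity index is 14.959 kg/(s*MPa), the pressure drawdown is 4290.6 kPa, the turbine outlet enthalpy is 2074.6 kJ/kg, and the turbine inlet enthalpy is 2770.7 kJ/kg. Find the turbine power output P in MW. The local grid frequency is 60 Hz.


Step 1: mdot = PI * dP / 1000 = 14.959 * 4290.6 / 1000 = 64.18309 kg/s
Step 2: P = mdot*(h_in - h_out)/1000 = 64.18309*(2770.7 - 2074.6)/1000 = 44.678 MW
P = 44.678 MW


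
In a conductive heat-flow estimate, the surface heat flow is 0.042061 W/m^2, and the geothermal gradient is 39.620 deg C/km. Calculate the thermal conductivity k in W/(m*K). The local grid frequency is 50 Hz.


k = q * 1000 / grad
k = 0.042061 * 1000 / 39.620
k = 1.0616 W/(m*K)


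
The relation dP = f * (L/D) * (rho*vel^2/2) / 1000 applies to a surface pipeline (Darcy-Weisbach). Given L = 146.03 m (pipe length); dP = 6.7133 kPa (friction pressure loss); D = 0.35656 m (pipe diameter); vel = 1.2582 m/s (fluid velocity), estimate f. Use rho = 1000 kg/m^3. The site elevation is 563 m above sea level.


f = dP*1000 / ((L/D)*(rho*vel^2/2))
f = 6.7133*1000 / ((146.03/0.35656)*(1000*1.2582^2/2))
f = 0.020709


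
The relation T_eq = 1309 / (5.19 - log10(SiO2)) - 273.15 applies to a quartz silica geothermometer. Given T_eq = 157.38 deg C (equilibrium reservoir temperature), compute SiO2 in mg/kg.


SiO2 = 10^(5.19 - 1309/(T_eq + 273.15))
SiO2 = 10^(5.19 - 1309/(157.38 + 273.15))
SiO2 = 141.11 mg/kg


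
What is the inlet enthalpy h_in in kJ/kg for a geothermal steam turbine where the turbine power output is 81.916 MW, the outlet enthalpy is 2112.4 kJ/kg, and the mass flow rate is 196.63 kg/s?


h_in = h_out + P * 1000 / mdot
h_in = 2112.4 + 81.916 * 1000 / 196.63
h_in = 2529.0 kJ/kg


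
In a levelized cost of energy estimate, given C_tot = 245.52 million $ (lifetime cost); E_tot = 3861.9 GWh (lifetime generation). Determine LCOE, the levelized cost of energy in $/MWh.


LCOE = C_tot / E_tot * 100
LCOE = 245.52 / 3861.9 * 100
LCOE = 6.357492 cents/kWh
Convert: 6.357492 cents/kWh * 10.0 = 63.575 $/MWh
LCOE = 63.575 $/MWh


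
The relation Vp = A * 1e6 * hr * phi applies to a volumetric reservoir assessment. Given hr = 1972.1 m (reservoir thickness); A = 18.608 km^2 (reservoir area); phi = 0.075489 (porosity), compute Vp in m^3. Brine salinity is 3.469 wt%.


Vp = A * 1e6 * hr * phi
Vp = 18.608 * 1e6 * 1972.1 * 0.075489
Vp = 2.7702e+09 m^3


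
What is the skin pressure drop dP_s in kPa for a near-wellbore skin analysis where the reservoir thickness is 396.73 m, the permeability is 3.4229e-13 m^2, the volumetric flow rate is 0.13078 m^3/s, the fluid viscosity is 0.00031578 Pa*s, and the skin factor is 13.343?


dP_s = S * q * mu / (2*pi*k*hr) / 1000
dP_s = 13.343 * 0.13078 * 0.00031578 / (2*pi*3.4229e-13*396.73) / 1000
dP_s = 645.82 kPa


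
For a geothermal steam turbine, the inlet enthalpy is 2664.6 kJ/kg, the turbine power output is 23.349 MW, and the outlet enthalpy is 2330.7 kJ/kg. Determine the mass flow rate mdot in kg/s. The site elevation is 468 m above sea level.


mdot = P * 1000 / (h_in - h_out)
mdot = 23.349 * 1000 / (2664.6 - 2330.7)
mdot = 69.928 kg/s


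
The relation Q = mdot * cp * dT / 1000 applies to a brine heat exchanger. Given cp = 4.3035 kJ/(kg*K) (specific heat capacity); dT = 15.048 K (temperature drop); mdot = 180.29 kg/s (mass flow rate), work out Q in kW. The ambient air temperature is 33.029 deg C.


Q = mdot * cp * dT / 1000
Q = 180.29 * 4.3035 * 15.048 / 1000
Q = 11.67541 MW
Convert: 11.67541 MW * 1000.0 = 11675 kW
Q = 11675 kW


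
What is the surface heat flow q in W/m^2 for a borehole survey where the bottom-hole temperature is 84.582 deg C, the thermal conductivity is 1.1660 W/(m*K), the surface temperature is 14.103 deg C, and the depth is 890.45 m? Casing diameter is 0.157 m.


Step 1: grad = (T_d - T_surf)/d * 1000 = (84.582 - 14.103)/890.45 * 1000 = 79.14987 deg C/km
Step 2: q = k * grad / 1000 = 1.166 * 79.14987 / 1000 = 0.092289 W/m^2
q = 0.092289 W/m^2


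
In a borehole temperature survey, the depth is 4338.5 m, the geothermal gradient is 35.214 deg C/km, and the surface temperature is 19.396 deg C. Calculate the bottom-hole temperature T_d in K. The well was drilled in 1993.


T_d = T_surf + grad * d / 1000
T_d = 19.396 + 35.214 * 4338.5 / 1000
T_d = 172.1719 deg C
Convert to K: 172.1719 + 273.15 = 445.32 K
T_d = 445.32 K


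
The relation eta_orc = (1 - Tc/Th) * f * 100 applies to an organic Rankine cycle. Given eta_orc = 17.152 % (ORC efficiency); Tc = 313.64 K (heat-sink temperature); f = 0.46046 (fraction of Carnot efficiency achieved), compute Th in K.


Th = Tc / (1 - (eta_orc/100)/f)
Th = 313.64 / (1 - (17.152/100)/0.46046)
Th = 499.82 K


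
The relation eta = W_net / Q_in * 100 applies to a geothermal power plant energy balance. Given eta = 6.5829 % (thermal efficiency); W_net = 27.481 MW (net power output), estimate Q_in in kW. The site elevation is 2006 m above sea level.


Q_in = W_net / (eta / 100)
Q_in = 27.481 / (6.5829 / 100)
Q_in = 417.4604 MW
Convert: 417.4604 MW * 1000.0 = 4.1746e+05 kW
Q_in = 4.1746e+05 kW


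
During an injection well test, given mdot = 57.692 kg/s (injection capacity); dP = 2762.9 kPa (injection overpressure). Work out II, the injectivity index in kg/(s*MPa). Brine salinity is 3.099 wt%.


II = mdot * 1000 / dP
II = 57.692 * 1000 / 2762.9
II = 20.881 kg/(s*MPa)


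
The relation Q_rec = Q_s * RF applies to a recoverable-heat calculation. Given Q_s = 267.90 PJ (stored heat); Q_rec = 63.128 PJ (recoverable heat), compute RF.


RF = Q_rec / Q_s
RF = 63.128 / 267.90
RF = 0.23564


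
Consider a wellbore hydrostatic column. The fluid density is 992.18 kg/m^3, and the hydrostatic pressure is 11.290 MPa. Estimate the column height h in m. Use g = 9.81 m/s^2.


h = P * 1e6 / (g * rho)
h = 11.290 * 1e6 / (9.81 * 992.18)
h = 1159.9 m


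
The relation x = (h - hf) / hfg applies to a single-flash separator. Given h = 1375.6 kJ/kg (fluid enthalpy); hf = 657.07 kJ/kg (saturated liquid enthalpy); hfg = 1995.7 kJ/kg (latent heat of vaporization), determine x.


x = (h - hf) / hfg
x = (1375.6 - 657.07) / 1995.7
x = 0.36004


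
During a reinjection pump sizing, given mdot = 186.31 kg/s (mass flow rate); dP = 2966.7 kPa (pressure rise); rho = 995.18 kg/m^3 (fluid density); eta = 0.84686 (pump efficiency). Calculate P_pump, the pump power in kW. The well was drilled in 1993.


P_pump = mdot * dP / (rho * eta)
P_pump = 186.31 * 2966.7 / (995.18 * 0.84686)
P_pump = 655.84 kW


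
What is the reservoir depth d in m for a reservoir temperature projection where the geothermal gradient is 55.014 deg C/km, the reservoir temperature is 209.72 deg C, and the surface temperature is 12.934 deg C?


d = (T_res - T_surf) / grad * 1000
d = (209.72 - 12.934) / 55.014 * 1000
d = 3577.0 m


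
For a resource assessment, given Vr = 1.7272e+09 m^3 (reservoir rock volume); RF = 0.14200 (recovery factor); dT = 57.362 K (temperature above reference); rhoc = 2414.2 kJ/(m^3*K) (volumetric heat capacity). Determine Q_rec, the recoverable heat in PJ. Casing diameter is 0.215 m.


Step 1: Q_s = Vr*rhoc*dT/1e12 = 1.7272e+09*2414.2*57.362/1e12 = 239.1884 PJ
Step 2: Q_rec = Q_s * RF = 239.1884 * 0.142 = 33.965 PJ
Q_rec = 33.965 PJ


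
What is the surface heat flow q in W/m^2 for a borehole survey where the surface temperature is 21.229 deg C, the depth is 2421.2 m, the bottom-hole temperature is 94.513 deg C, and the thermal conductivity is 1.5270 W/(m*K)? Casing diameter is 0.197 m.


Step 1: grad = (T_d - T_surf)/d * 1000 = (94.513 - 21.229)/2421.2 * 1000 = 30.26764 deg C/km
Step 2: q = k * grad / 1000 = 1.527 * 30.26764 / 1000 = 0.046219 W/m^2
q = 0.046219 W/m^2


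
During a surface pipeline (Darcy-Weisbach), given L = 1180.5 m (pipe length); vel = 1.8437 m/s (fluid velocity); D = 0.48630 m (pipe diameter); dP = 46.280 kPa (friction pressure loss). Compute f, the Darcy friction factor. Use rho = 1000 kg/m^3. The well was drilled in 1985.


f = dP*1000 / ((L/D)*(rho*vel^2/2))
f = 46.280*1000 / ((1180.5/0.48630)*(1000*1.8437^2/2))
f = 0.011217


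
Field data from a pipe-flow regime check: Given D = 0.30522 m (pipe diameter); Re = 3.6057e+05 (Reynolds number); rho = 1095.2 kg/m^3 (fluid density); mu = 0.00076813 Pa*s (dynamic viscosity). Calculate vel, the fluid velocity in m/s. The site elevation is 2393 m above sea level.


vel = Re * mu / (rho * D)
vel = 3.6057e+05 * 0.00076813 / (1095.2 * 0.30522)
vel = 0.82855 m/s


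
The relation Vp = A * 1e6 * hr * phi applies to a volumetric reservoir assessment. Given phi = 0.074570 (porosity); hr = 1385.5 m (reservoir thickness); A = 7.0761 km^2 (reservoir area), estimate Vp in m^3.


Vp = A * 1e6 * hr * phi
Vp = 7.0761 * 1e6 * 1385.5 * 0.074570
Vp = 7.3108e+08 m^3


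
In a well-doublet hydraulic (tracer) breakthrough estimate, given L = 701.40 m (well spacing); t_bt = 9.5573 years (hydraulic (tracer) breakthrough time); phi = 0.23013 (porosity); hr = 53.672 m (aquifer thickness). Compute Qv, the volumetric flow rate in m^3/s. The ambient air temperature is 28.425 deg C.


Qv = pi*hr*phi*L^2 / (3*t_bt*365.25*86400)
Qv = pi*53.672*0.23013*701.40^2 / (3*9.5573*365.25*86400)
Qv = 0.021098 m^3/s


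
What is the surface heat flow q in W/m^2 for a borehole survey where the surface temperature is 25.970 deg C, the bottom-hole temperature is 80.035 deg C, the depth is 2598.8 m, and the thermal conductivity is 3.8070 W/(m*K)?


Step 1: grad = (T_d - T_surf)/d * 1000 = (80.035 - 25.97)/2598.8 * 1000 = 20.80383 deg C/km
Step 2: q = k * grad / 1000 = 3.807 * 20.80383 / 1000 = 0.079200 W/m^2
q = 0.079200 W/m^2


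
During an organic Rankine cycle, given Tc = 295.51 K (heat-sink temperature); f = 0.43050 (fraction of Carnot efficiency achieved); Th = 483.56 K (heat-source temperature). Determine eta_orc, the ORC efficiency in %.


eta_orc = (1 - Tc/Th) * f * 100
eta_orc = (1 - 295.51/483.56) * 0.43050 * 100
eta_orc = 16.742 %


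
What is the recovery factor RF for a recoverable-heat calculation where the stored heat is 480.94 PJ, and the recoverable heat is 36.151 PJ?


RF = Q_rec / Q_s
RF = 36.151 / 480.94
RF = 0.075167


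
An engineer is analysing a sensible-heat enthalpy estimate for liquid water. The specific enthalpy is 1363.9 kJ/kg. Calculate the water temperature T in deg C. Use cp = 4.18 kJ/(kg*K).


T = h / cp
T = 1363.9 / 4.18
T = 326.29 deg C


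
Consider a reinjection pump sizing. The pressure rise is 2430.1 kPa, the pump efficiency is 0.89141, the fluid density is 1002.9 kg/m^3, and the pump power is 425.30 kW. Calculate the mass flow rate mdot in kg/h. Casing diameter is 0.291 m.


mdot = P_pump * rho * eta / dP
mdot = 425.30 * 1002.9 * 0.89141 / 2430.1
mdot = 156.4611 kg/s
Convert: 156.4611 kg/s * 3600.0 = 5.6326e+05 kg/h
mdot = 5.6326e+05 kg/h


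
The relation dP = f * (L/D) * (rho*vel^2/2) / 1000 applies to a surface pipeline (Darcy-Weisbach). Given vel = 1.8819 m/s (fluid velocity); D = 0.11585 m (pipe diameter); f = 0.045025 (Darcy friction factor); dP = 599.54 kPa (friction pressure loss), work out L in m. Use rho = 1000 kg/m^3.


L = dP*1000*D / (f*rho*vel^2/2)
L = 599.54*1000*0.11585 / (0.045025*1000*1.8819^2/2)
L = 871.16 m


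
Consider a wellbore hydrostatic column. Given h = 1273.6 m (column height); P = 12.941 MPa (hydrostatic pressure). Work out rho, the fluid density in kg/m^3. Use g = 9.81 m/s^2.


rho = P * 1e6 / (g * h)
rho = 12.941 * 1e6 / (9.81 * 1273.6)
rho = 1035.8 kg/m^3


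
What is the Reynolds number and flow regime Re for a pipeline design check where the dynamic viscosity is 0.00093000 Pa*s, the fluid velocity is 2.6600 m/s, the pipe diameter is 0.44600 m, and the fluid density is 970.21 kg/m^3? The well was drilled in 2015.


Step 1: Re = rho*vel*D/mu = 970.21*2.66*0.446/0.00093 = 1.2377e+06
Step 2: Re = 1.2377e+06 > 4000, so flow is turbulent.
Re = 1.2377e+06 (turbulent)


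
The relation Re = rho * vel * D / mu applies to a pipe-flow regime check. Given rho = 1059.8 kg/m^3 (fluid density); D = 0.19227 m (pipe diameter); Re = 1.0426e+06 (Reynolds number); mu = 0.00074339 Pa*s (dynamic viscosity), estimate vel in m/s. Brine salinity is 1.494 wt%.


vel = Re * mu / (rho * D)
vel = 1.0426e+06 * 0.00074339 / (1059.8 * 0.19227)
vel = 3.8036 m/s


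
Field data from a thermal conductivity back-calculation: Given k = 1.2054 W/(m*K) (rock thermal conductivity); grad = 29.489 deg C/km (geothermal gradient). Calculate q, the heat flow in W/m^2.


q = k * grad / 1000
q = 1.2054 * 29.489 / 1000
q = 0.035546 W/m^2


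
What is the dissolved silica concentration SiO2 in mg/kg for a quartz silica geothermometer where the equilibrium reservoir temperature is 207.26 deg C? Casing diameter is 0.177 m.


SiO2 = 10^(5.19 - 1309/(T_eq + 273.15))
SiO2 = 10^(5.19 - 1309/(207.26 + 273.15))
SiO2 = 291.91 mg/kg


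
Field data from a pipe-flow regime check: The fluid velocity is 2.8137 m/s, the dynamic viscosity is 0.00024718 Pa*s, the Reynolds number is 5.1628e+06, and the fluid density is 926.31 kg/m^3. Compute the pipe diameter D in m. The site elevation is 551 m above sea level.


D = Re * mu / (rho * vel)
D = 5.1628e+06 * 0.00024718 / (926.31 * 2.8137)
D = 0.48963 m


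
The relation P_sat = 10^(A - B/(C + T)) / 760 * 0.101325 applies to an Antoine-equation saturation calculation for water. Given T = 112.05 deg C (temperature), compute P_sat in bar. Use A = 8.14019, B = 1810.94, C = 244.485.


P_sat = 10^(A - B/(C + T)) / 760 * 0.101325
P_sat = 10^(8.14019 - 1810.94/(244.485 + 112.05)) / 760 * 0.101325
P_sat = 0.1533967 MPa
Convert: 0.1533967 MPa * 10.0 = 1.5340 bar
P_sat = 1.5340 bar


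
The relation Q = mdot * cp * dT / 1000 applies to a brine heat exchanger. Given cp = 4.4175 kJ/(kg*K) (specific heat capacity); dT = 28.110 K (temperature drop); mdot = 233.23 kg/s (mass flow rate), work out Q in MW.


Q = mdot * cp * dT / 1000
Q = 233.23 * 4.4175 * 28.110 / 1000
Q = 28.962 MW


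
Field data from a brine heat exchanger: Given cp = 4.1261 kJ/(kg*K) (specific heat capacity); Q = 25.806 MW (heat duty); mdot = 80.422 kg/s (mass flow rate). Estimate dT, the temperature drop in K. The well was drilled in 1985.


dT = Q * 1000 / (mdot * cp)
dT = 25.806 * 1000 / (80.422 * 4.1261)
dT = 77.769 K


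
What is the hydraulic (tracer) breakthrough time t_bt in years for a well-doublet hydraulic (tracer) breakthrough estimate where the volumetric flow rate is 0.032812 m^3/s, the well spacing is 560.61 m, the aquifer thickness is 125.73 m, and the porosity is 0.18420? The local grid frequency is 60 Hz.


t_bt = pi * hr * phi * L^2 / (3 * Qv) / (365.25*86400)
t_bt = pi * 125.73 * 0.18420 * 560.61^2 / (3 * 0.032812) / (365.25*86400)
t_bt = 7.3611 years


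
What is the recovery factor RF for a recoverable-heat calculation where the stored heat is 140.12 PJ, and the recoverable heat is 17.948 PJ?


RF = Q_rec / Q_s
RF = 17.948 / 140.12
RF = 0.12809


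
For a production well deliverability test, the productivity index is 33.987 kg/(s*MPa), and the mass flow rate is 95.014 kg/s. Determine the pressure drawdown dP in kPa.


dP = mdot * 1000 / PI
dP = 95.014 * 1000 / 33.987
dP = 2795.6 kPa


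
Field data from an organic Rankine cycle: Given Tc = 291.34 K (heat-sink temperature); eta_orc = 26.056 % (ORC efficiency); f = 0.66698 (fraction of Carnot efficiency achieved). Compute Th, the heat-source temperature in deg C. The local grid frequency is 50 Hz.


Th = Tc / (1 - (eta_orc/100)/f)
Th = 291.34 / (1 - (26.056/100)/0.66698)
Th = 478.1210 K
Convert to deg C: 478.1210 - 273.15 = 204.97 deg C
Th = 204.97 deg C


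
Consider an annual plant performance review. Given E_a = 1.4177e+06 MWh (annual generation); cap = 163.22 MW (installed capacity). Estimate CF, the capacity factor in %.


CF = E_a / (cap * 8760) * 100
CF = 1.4177e+06 / (163.22 * 8760) * 100
CF = 99.153 %


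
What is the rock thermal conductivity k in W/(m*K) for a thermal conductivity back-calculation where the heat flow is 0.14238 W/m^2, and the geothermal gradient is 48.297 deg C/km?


k = q / (grad / 1000)
k = 0.14238 / (48.297 / 1000)
k = 2.9480 W/(m*K)


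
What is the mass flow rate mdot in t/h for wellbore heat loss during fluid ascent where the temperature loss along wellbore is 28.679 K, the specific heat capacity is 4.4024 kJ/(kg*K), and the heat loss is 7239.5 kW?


mdot = Q_loss / (cp * dT)
mdot = 7239.5 / (4.4024 * 28.679)
mdot = 57.33965 kg/s
Convert: 57.33965 kg/s * 3.6 = 206.42 t/h
mdot = 206.42 t/h


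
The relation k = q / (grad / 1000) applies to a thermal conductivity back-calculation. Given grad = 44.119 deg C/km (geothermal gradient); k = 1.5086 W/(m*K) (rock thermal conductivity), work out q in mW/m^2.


q = k * grad / 1000
q = 1.5086 * 44.119 / 1000
q = 0.06655792 W/m^2
Convert: 0.06655792 W/m^2 * 1000.0 = 66.558 mW/m^2
q = 66.558 mW/m^2


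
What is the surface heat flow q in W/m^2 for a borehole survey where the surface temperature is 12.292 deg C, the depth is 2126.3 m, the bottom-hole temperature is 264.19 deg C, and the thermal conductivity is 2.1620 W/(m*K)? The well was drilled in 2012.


Step 1: grad = (T_d - T_surf)/d * 1000 = (264.19 - 12.292)/2126.3 * 1000 = 118.4678 deg C/km
Step 2: q = k * grad / 1000 = 2.162 * 118.4678 / 1000 = 0.25613 W/m^2
q = 0.25613 W/m^2


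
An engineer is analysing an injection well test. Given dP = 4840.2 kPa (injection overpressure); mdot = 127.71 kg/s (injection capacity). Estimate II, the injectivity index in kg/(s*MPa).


II = mdot * 1000 / dP
II = 127.71 * 1000 / 4840.2
II = 26.385 kg/(s*MPa)


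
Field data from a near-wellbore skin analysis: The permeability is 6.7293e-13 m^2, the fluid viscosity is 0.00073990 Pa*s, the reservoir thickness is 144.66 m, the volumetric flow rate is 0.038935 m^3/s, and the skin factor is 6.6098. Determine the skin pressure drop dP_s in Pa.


dP_s = S * q * mu / (2*pi*k*hr) / 1000
dP_s = 6.6098 * 0.038935 * 0.00073990 / (2*pi*6.7293e-13*144.66) / 1000
dP_s = 311.3173 kPa
Convert: 311.3173 kPa * 1000.0 = 3.1132e+05 Pa
dP_s = 3.1132e+05 Pa


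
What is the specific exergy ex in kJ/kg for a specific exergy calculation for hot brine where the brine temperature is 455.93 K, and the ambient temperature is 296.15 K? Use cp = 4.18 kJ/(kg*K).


ex = cp * ((T_b - T_0) - T_0 * ln(T_b/T_0))
ex = 4.18 * ((455.93 - 296.15) - 296.15 * ln(455.93/296.15))
ex = 133.76 kJ/kg


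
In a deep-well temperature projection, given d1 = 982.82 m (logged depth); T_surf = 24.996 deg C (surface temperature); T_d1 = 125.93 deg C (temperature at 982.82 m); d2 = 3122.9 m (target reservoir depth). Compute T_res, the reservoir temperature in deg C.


Step 1: grad = (T_d1 - T_surf)/d1 * 1000 = (125.93 - 24.996)/982.82 * 1000 = 102.6984 deg C/km
Step 2: T_res = T_surf + grad*d2/1000 = 24.996 + 102.6984*3122.9/1000 = 345.71 deg C
T_res = 345.71 deg C


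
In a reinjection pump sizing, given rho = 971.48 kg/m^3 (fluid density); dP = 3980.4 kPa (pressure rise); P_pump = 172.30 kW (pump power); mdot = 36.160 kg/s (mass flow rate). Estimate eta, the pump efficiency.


eta = mdot * dP / (rho * P_pump)
eta = 36.160 * 3980.4 / (971.48 * 172.30)
eta = 0.85988


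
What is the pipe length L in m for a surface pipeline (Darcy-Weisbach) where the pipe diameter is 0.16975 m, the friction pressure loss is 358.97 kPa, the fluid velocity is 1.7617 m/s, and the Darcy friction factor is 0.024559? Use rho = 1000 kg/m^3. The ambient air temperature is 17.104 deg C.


L = dP*1000*D / (f*rho*vel^2/2)
L = 358.97*1000*0.16975 / (0.024559*1000*1.7617^2/2)
L = 1598.9 m


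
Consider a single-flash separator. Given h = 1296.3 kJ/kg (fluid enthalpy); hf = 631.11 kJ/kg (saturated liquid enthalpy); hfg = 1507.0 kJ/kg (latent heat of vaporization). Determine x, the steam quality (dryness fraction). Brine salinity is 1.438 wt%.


x = (h - hf) / hfg
x = (1296.3 - 631.11) / 1507.0
x = 0.44140


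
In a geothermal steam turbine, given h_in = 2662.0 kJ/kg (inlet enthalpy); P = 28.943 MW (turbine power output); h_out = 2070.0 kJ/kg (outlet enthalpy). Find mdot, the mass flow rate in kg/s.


mdot = P * 1000 / (h_in - h_out)
mdot = 28.943 * 1000 / (2662.0 - 2070.0)
mdot = 48.890 kg/s


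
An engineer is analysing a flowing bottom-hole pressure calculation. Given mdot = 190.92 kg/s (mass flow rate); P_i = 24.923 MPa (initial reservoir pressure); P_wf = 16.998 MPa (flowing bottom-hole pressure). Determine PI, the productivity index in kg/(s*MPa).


PI = mdot / (P_i - P_wf)
PI = 190.92 / (24.923 - 16.998)
PI = 24.091 kg/(s*MPa)


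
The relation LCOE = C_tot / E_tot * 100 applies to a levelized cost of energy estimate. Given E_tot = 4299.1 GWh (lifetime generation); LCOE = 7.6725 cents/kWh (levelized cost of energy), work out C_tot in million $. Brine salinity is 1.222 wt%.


C_tot = LCOE / 100 * E_tot
C_tot = 7.6725 / 100 * 4299.1
C_tot = 329.85 million $


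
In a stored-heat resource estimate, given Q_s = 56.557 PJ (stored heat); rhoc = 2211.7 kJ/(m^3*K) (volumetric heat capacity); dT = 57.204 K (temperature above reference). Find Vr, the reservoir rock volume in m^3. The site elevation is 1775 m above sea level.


Vr = Q_s * 1e12 / (rhoc * dT)
Vr = 56.557 * 1e12 / (2211.7 * 57.204)
Vr = 4.4703e+08 m^3


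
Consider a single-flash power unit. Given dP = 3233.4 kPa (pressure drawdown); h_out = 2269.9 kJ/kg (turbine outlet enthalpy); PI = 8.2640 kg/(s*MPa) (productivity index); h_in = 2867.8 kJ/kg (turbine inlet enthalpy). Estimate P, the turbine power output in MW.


Step 1: mdot = PI * dP / 1000 = 8.264 * 3233.4 / 1000 = 26.72082 kg/s
Step 2: P = mdot*(h_in - h_out)/1000 = 26.72082*(2867.8 - 2269.9)/1000 = 15.976 MW
P = 15.976 MW


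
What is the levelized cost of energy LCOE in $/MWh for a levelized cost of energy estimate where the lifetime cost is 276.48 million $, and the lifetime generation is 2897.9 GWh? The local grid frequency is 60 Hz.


LCOE = C_tot / E_tot * 100
LCOE = 276.48 / 2897.9 * 100
LCOE = 9.540702 cents/kWh
Convert: 9.540702 cents/kWh * 10.0 = 95.407 $/MWh
LCOE = 95.407 $/MWh


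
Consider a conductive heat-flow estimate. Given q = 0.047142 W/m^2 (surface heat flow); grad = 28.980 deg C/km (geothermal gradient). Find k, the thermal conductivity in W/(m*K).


k = q * 1000 / grad
k = 0.047142 * 1000 / 28.980
k = 1.6267 W/(m*K)


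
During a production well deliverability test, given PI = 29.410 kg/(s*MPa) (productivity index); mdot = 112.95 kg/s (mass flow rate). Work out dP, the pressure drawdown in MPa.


dP = mdot * 1000 / PI
dP = 112.95 * 1000 / 29.410
dP = 3840.530 kPa
Convert: 3840.530 kPa * 0.001 = 3.8405 MPa
dP = 3.8405 MPa


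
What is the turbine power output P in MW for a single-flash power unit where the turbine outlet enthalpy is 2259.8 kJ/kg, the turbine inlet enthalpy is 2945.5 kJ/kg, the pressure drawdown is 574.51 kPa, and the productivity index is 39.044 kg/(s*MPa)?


Step 1: mdot = PI * dP / 1000 = 39.044 * 574.51 / 1000 = 22.43117 kg/s
Step 2: P = mdot*(h_in - h_out)/1000 = 22.43117*(2945.5 - 2259.8)/1000 = 15.381 MW
P = 15.381 MW
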